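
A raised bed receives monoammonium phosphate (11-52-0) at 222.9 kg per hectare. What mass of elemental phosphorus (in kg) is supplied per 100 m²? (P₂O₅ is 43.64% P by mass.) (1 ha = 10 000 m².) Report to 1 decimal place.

0.5 kg P per hundred sq m

P₂O₅ per hectare = 222.9 × 52% = 115.908 kg.
Elemental P = 115.908 × 0.4364 = 50.5823 kg per hectare.
Convert to per 100 m²: 50.5823 × 0.01 = 0.505823 kg.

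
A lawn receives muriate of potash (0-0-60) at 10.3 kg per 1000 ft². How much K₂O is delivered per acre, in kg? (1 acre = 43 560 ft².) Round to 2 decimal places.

K₂O per 1000 ft² = 10.3 × 60% = 6.18 kg.
Convert to per acre: 6.18 × 43.56 = 269.201 kg.

269.20 kg K₂O per acre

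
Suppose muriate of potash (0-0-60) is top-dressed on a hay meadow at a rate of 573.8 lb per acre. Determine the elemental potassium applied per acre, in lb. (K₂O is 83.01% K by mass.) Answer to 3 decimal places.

285.787 lb K per acre

K₂O per acre = 573.8 × 60% = 344.28 lb.
Elemental K = 344.28 × 0.8301 = 285.7868 lb per acre.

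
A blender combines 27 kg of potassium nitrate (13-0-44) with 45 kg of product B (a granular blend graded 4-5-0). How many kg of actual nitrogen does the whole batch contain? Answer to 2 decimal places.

5.31 kg N

N mass = 13%×27 + 4%×45 = 5.31 kg.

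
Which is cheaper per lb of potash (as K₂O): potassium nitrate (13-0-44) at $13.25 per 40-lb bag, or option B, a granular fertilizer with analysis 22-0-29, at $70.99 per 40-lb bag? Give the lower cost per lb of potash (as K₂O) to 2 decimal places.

$0.75 per lb K₂O (potassium nitrate)

potassium nitrate: K₂O per bag = 40 × 44% = 17.6 lb; cost = 13.25 / 17.6 = $0.7528/lb K₂O.
option B: K₂O per bag = 40 × 29% = 11.6 lb; cost = 70.99 / 11.6 = $6.1198/lb K₂O.
potassium nitrate is cheaper.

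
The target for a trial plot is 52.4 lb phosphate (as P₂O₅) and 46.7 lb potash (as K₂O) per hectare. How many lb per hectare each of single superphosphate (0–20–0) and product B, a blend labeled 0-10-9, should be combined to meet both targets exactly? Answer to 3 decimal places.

2.556 lb single superphosphate, 518.889 lb product B

With a, b = lb per hectare of single superphosphate and product B:
P₂O₅: 0.2·a + 0.1·b = 52.4
K₂O: 0·a + 0.09·b = 46.7
Solving simultaneously: a = 2.55556, b = 518.8889.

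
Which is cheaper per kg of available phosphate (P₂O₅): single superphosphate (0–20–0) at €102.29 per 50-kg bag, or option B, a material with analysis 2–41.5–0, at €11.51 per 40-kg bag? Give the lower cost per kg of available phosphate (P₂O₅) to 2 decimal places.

single superphosphate: P₂O₅ per bag = 50 × 20% = 10 kg; cost = 102.29 / 10 = €10.2290/kg P₂O₅.
option B: P₂O₅ per bag = 40 × 41.5% = 16.6 kg; cost = 11.51 / 16.6 = €0.6934/kg P₂O₅.
option B is cheaper.

€0.69 per kg P₂O₅ (option B)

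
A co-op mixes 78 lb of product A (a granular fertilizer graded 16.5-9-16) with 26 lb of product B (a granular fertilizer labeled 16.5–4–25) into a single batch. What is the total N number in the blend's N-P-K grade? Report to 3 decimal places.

Total mass = 78 + 26 = 104 lb.
N mass = 16.5%×78 + 16.5%×26 = 17.16 lb.
% N = 17.16 / 104 = 16.5%.

16.500% N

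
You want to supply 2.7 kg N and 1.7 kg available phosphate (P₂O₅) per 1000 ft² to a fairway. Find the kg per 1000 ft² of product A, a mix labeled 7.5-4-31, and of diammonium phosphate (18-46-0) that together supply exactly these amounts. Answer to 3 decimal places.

34.286 kg product A, 0.714 kg diammonium phosphate

With a, b = kg per 1000 ft² of product A and diammonium phosphate:
N: 0.075·a + 0.18·b = 2.7
P₂O₅: 0.04·a + 0.46·b = 1.7
Eliminate b: (row1) − 0.18/0.46·(row2) → 0.0593478·a = 2.03478, so a = 34.2857.
Then b = (1.7 − 0.04·34.2857) / 0.46 = 0.714286.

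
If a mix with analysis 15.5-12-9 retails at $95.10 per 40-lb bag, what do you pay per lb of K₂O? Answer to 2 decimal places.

$26.42 per lb K₂O

K₂O in bag = 40 × 9% = 3.6 lb.
Cost per lb K₂O = $95.10 / 3.6 = $26.4167.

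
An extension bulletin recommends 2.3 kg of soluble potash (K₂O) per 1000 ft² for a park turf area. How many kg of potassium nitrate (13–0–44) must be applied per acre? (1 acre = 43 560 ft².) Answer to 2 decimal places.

Product per 1000 ft² = 2.3 / 44% = 5.22727 kg.
Convert to per acre: 5.22727 × 43.56 = 227.7 kg.

227.70 kg of product per acre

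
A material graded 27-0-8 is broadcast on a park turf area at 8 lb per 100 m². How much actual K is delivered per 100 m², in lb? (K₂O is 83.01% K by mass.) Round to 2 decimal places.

K₂O per 100 m² = 8 × 8% = 0.64 lb.
Elemental K = 0.64 × 0.8301 = 0.531264 lb per 100 m².

0.53 lb K per hundred sq m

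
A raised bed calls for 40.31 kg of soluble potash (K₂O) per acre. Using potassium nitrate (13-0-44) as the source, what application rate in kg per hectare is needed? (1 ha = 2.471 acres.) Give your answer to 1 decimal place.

226.4 kg of product per hectare

Product per acre = 40.31 / 44% = 91.6136 kg.
Convert to per hectare: 91.6136 × 2.471 = 226.377 kg.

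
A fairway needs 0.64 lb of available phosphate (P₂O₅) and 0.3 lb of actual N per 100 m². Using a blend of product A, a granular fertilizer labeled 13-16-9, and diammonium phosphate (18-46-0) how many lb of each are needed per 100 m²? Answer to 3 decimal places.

With a, b = lb per 100 m² of product A and diammonium phosphate:
P₂O₅: 0.16·a + 0.46·b = 0.64
N: 0.13·a + 0.18·b = 0.3
Eliminate b: (row1) − 0.46/0.18·(row2) → -0.172222·a = -0.126667, so a = 0.735484.
Then b = (0.3 − 0.13·0.735484) / 0.18 = 1.13548.

0.735 lb product A, 1.135 lb diammonium phosphate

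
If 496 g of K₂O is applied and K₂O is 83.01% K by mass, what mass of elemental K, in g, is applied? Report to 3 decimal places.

411.730 g K

K = 496 × 0.8301 = 411.7296 g.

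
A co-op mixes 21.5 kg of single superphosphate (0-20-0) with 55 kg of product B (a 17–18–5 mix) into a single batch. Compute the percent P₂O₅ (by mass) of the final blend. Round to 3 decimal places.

Total mass = 21.5 + 55 = 76.5 kg.
P₂O₅ mass = 20%×21.5 + 18%×55 = 14.2 kg.
% P₂O₅ = 14.2 / 76.5 = 18.5621%.

18.562% P₂O₅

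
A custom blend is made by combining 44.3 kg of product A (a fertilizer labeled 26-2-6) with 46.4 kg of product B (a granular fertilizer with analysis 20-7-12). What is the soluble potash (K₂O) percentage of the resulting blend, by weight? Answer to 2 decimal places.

9.07% K₂O

Total mass = 44.3 + 46.4 = 90.7 kg.
K₂O mass = 6%×44.3 + 12%×46.4 = 8.226 kg.
% K₂O = 8.226 / 90.7 = 9.06946%.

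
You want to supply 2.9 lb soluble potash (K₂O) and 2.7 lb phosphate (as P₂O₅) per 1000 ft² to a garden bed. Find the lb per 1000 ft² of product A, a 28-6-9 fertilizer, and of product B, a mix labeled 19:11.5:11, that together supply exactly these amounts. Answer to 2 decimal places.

With a, b = lb per 1000 ft² of product A and product B:
K₂O: 0.09·a + 0.11·b = 2.9
P₂O₅: 0.06·a + 0.115·b = 2.7
Eliminate b: (row1) − 0.11/0.115·(row2) → 0.0326087·a = 0.317391, so a = 9.73333.
Then b = (2.7 − 0.06·9.73333) / 0.115 = 18.4.

9.73 lb product A, 18.40 lb product B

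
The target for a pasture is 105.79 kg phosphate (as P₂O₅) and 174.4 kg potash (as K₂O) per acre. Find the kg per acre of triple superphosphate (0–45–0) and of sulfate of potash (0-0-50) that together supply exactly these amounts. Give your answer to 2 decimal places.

With a, b = kg per acre of triple superphosphate and sulfate of potash:
P₂O₅: 0.45·a + 0·b = 105.79
K₂O: 0·a + 0.5·b = 174.4
Solving simultaneously: a = 235.089, b = 348.8.

235.09 kg triple superphosphate, 348.80 kg sulfate of potash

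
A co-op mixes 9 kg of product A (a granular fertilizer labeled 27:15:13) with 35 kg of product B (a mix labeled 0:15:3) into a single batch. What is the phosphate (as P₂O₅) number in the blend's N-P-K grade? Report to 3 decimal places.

Total mass = 9 + 35 = 44 kg.
P₂O₅ mass = 15%×9 + 15%×35 = 6.6 kg.
% P₂O₅ = 6.6 / 44 = 15%.

15.000% P₂O₅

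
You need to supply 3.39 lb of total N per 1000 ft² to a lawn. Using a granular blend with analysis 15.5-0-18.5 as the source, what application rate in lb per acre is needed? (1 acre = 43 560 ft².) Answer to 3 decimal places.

952.699 lb of product per acre

Product per 1000 ft² = 3.39 / 15.5% = 21.871 lb.
Convert to per acre: 21.871 × 43.56 = 952.6994 lb.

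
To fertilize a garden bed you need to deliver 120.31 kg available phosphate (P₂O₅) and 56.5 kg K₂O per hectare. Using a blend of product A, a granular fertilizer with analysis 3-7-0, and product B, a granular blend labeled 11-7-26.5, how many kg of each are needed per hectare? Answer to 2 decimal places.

1505.51 kg product A, 213.21 kg product B

Per-hectare balance (a = product A, b = product B):
P₂O₅: 0.07·a + 0.07·b = 120.31
K₂O: 0·a + 0.265·b = 56.5
Solving simultaneously: a = 1505.507, b = 213.208.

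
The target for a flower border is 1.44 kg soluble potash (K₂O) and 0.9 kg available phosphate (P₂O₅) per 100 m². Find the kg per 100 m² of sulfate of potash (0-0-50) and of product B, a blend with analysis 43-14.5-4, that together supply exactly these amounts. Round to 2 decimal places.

With a, b = kg per 100 m² of sulfate of potash and product B:
K₂O: 0.5·a + 0.04·b = 1.44
P₂O₅: 0·a + 0.145·b = 0.9
Solving simultaneously: a = 2.38345, b = 6.2069.

2.38 kg sulfate of potash, 6.21 kg product B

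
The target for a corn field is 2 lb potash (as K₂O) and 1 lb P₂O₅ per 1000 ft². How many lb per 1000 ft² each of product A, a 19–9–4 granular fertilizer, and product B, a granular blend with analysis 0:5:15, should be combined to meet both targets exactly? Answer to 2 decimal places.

Per-1000 ft² balance (a = product A, b = product B):
K₂O: 0.04·a + 0.15·b = 2
P₂O₅: 0.09·a + 0.05·b = 1
From row1: a = (2 − 0.15·b) / 0.04.
Into row2: 0.09·(2 − 0.15·b)/0.04 + 0.05·b = 1 → b = 12.1739, a = 4.34783.

4.35 lb product A, 12.17 lb product B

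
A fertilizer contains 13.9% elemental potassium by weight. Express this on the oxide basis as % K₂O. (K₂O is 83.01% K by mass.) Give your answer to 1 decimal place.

%K₂O = 13.9 / 0.8301 = 16.745%.

16.7% K₂O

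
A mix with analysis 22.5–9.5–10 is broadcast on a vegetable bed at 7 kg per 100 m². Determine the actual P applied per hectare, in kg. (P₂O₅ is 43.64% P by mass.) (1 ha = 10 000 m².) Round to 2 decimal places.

P₂O₅ per 100 m² = 7 × 9.5% = 0.665 kg.
Elemental P = 0.665 × 0.4364 = 0.290206 kg per 100 m².
Convert to per hectare: 0.290206 × 100 = 29.0206 kg.

29.02 kg P per hectare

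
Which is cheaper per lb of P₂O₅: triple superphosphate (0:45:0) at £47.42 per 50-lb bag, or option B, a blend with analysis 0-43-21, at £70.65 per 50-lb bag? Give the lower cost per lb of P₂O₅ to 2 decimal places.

£2.11 per lb P₂O₅ (triple superphosphate)

triple superphosphate: P₂O₅ per bag = 50 × 45% = 22.5 lb; cost = 47.42 / 22.5 = £2.1076/lb P₂O₅.
option B: P₂O₅ per bag = 50 × 43% = 21.5 lb; cost = 70.65 / 21.5 = £3.2860/lb P₂O₅.
triple superphosphate is cheaper.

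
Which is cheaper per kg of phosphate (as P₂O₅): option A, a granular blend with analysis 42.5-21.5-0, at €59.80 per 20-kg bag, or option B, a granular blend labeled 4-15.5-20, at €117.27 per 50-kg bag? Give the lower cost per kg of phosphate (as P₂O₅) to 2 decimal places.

option A: P₂O₅ per bag = 20 × 21.5% = 4.3 kg; cost = 59.80 / 4.3 = €13.9070/kg P₂O₅.
option B: P₂O₅ per bag = 50 × 15.5% = 7.75 kg; cost = 117.27 / 7.75 = €15.1316/kg P₂O₅.
option A is cheaper.

€13.91 per kg P₂O₅ (option A)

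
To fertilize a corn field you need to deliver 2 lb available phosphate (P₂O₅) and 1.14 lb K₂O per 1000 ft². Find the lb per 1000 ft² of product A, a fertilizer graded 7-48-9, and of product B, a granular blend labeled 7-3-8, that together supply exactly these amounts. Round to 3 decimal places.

With a, b = lb per 1000 ft² of product A and product B:
P₂O₅: 0.48·a + 0.03·b = 2
K₂O: 0.09·a + 0.08·b = 1.14
Solving simultaneously: a = 3.52381, b = 10.2857.

3.524 lb product A, 10.286 lb product B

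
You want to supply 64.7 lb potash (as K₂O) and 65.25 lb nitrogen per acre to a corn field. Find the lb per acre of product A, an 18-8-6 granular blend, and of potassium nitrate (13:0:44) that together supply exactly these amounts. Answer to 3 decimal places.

284.300 lb product A, 108.277 lb potassium nitrate

Per-acre balance (a = product A, b = potassium nitrate):
K₂O: 0.06·a + 0.44·b = 64.7
N: 0.18·a + 0.13·b = 65.25
From row1: a = (64.7 − 0.44·b) / 0.06.
Into row2: 0.18·(64.7 − 0.44·b)/0.06 + 0.13·b = 65.25 → b = 108.2773, a = 284.2997.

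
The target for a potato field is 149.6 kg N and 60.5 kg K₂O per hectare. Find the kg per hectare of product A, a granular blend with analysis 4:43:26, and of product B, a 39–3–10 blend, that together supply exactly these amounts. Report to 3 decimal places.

With a, b = kg per hectare of product A and product B:
N: 0.04·a + 0.39·b = 149.6
K₂O: 0.26·a + 0.1·b = 60.5
Eliminate b: (row1) − 0.39/0.1·(row2) → -0.974·a = -86.35, so a = 88.65503.
Then b = (60.5 − 0.26·88.65503) / 0.1 = 374.4969.

88.655 kg product A, 374.497 kg product B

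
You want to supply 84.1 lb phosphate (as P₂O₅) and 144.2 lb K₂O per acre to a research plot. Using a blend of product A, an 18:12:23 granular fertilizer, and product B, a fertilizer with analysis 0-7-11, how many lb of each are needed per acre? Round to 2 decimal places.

Let a = lb of product A, b = lb of product B (per acre).
P₂O₅: 0.12·a + 0.07·b = 84.1
K₂O: 0.23·a + 0.11·b = 144.2
Eliminate a: (row1) − 0.12/0.23·(row2) → 0.0126087·b = 8.86522, so b = 703.103.
Back-substitute: a = (84.1 − 0.07·703.103) / 0.12 = 290.6897.

290.69 lb product A, 703.10 lb product B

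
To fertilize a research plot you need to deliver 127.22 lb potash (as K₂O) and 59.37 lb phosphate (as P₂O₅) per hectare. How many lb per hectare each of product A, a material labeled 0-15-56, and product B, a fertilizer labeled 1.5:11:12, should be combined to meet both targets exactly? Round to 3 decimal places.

Per-hectare balance (a = product A, b = product B):
K₂O: 0.56·a + 0.12·b = 127.22
P₂O₅: 0.15·a + 0.11·b = 59.37
Eliminate b: (row1) − 0.12/0.11·(row2) → 0.396364·a = 62.4527, so a = 157.5642.
Then b = (59.37 − 0.15·157.5642) / 0.11 = 324.86697.

157.564 lb product A, 324.867 lb product B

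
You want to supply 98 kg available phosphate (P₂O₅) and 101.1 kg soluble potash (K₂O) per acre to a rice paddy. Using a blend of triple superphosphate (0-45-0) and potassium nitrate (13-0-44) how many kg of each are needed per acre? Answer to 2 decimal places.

217.78 kg triple superphosphate, 229.77 kg potassium nitrate

Per-acre balance (a = triple superphosphate, b = potassium nitrate):
P₂O₅: 0.45·a + 0·b = 98
K₂O: 0·a + 0.44·b = 101.1
Solving simultaneously: a = 217.778, b = 229.773.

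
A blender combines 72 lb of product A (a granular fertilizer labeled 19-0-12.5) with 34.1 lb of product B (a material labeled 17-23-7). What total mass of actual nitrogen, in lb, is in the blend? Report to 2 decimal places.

19.48 lb N

N mass = 19%×72 + 17%×34.1 = 19.477 lb.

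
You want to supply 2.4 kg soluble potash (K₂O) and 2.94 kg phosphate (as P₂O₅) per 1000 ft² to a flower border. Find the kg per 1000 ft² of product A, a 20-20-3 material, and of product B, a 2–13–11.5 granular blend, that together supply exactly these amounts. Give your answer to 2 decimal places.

Let a = kg of product A, b = kg of product B (per 1000 ft²).
K₂O: 0.03·a + 0.115·b = 2.4
P₂O₅: 0.2·a + 0.13·b = 2.94
Solving simultaneously: a = 1.36649, b = 20.5131.

1.37 kg product A, 20.51 kg product B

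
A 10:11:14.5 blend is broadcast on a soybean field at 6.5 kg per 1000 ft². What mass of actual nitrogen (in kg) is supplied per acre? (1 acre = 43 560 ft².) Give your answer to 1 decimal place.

28.3 kg N per acre

nitrogen per 1000 ft² = 6.5 × 10% = 0.65 kg.
Convert to per acre: 0.65 × 43.56 = 28.314 kg.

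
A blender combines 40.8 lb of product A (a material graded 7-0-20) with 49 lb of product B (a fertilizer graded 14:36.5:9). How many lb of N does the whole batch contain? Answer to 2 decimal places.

N mass = 7%×40.8 + 14%×49 = 9.716 lb.

9.72 lb N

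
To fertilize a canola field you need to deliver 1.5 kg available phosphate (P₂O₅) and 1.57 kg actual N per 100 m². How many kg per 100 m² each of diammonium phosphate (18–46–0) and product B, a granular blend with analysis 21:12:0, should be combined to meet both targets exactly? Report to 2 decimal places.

With a, b = kg per 100 m² of diammonium phosphate and product B:
P₂O₅: 0.46·a + 0.12·b = 1.5
N: 0.18·a + 0.21·b = 1.57
Eliminate a: (row1) − 0.46/0.18·(row2) → -0.416667·b = -2.51222, so b = 6.02933.
Back-substitute: a = (1.5 − 0.12·6.02933) / 0.46 = 1.688.

1.69 kg diammonium phosphate, 6.03 kg product B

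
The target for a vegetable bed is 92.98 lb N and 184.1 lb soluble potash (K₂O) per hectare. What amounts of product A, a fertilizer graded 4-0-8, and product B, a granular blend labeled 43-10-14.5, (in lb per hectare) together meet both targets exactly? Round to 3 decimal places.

2296.535 lb product A, 2.601 lb product B

With a, b = lb per hectare of product A and product B:
N: 0.04·a + 0.43·b = 92.98
K₂O: 0.08·a + 0.145·b = 184.1
Eliminate a: (row1) − 0.04/0.08·(row2) → 0.3575·b = 0.93, so b = 2.6014.
Back-substitute: a = (92.98 − 0.43·2.6014) / 0.04 = 2296.53497.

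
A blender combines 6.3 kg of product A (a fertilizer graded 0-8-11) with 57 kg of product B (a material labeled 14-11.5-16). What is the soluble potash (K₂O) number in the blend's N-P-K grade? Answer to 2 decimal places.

15.50% K₂O

Total mass = 6.3 + 57 = 63.3 kg.
K₂O mass = 11%×6.3 + 16%×57 = 9.813 kg.
% K₂O = 9.813 / 63.3 = 15.5024%.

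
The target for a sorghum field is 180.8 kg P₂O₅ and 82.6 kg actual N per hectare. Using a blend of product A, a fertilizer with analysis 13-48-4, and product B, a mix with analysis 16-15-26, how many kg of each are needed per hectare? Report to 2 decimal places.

Let a = kg of product A, b = kg of product B (per hectare).
P₂O₅: 0.48·a + 0.15·b = 180.8
N: 0.13·a + 0.16·b = 82.6
Eliminate a: (row1) − 0.48/0.13·(row2) → -0.440769·b = -124.185, so b = 281.745.
Back-substitute: a = (180.8 − 0.15·281.745) / 0.48 = 288.621.

288.62 kg product A, 281.75 kg product B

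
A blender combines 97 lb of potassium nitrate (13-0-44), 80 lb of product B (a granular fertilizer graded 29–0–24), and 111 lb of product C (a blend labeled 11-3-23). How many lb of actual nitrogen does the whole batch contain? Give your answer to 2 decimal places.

48.02 lb N

N mass = 13%×97 + 29%×80 + 11%×111 = 48.02 lb.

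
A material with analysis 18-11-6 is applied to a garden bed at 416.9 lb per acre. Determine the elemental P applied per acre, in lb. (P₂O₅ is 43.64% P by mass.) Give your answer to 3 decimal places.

20.013 lb P per acre

P₂O₅ per acre = 416.9 × 11% = 45.859 lb.
Elemental P = 45.859 × 0.4364 = 20.0129 lb per acre.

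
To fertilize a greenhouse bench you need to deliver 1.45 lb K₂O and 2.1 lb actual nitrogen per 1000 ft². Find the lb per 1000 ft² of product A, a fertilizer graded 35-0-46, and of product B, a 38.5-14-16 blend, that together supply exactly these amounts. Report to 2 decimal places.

With a, b = lb per 1000 ft² of product A and product B:
K₂O: 0.46·a + 0.16·b = 1.45
N: 0.35·a + 0.385·b = 2.1
Solving simultaneously: a = 1.83526, b = 3.78613.

1.84 lb product A, 3.79 lb product B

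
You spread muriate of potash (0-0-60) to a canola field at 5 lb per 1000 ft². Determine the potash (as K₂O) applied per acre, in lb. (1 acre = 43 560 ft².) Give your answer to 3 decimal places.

K₂O per 1000 ft² = 5 × 60% = 3 lb.
Convert to per acre: 3 × 43.56 = 130.68 lb.

130.680 lb K₂O per acre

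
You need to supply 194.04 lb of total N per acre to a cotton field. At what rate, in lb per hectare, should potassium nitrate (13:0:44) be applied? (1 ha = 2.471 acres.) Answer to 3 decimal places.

3688.253 lb of product per hectare

Product per acre = 194.04 / 13% = 1492.62 lb.
Convert to per hectare: 1492.62 × 2.471 = 3688.2526 lb.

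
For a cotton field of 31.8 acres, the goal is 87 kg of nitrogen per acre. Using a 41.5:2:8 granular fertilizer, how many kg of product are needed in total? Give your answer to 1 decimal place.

6666.5 kg

Product per acre = 87 / 41.5% = 209.639 kg.
Total product = 209.639 × 31.8 = 6666.51 kg.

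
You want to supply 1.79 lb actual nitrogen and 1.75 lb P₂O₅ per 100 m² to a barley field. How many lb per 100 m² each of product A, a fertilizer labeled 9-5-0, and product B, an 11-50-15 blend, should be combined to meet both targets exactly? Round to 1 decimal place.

17.8 lb product A, 1.7 lb product B

Per-100 m² balance (a = product A, b = product B):
N: 0.09·a + 0.11·b = 1.79
P₂O₅: 0.05·a + 0.5·b = 1.75
From row1: a = (1.79 − 0.11·b) / 0.09.
Into row2: 0.05·(1.79 − 0.11·b)/0.09 + 0.5·b = 1.75 → b = 1.72152, a = 17.7848.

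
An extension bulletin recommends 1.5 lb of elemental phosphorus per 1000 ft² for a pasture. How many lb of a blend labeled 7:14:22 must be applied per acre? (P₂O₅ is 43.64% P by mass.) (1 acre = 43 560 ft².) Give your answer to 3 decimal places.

1069.464 lb of product per acre

As P₂O₅: 1.5 / 0.4364 = 3.43721 lb per 1000 ft².
Product per 1000 ft² = 3.43721 / 14% = 24.5515 lb.
Convert to per acre: 24.5515 × 43.56 = 1069.4644 lb.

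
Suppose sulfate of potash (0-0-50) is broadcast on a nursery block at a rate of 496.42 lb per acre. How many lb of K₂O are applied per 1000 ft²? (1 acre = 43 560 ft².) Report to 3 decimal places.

K₂O per acre = 496.42 × 50% = 248.21 lb.
Convert to per 1000 ft²: 248.21 × 0.0229568 = 5.69812 lb.

5.698 lb K₂O per thousand sq ft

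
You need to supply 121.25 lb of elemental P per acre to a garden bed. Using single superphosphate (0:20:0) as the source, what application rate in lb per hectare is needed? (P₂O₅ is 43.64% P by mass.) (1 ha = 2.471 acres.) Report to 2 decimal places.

As P₂O₅: 121.25 / 0.4364 = 277.841 lb per acre.
Product per acre = 277.841 / 20% = 1389.21 lb.
Convert to per hectare: 1389.21 × 2.471 = 3432.731 lb.

3432.73 lb of product per hectare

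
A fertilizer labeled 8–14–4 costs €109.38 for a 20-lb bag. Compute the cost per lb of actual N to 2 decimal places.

€68.36 per lb N

N in bag = 20 × 8% = 1.6 lb.
Cost per lb N = €109.38 / 1.6 = €68.3625.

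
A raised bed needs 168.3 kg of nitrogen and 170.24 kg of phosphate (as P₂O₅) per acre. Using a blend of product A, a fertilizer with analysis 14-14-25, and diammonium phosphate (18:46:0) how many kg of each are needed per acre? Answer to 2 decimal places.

1193.23 kg product A, 6.93 kg diammonium phosphate

Per-acre balance (a = product A, b = diammonium phosphate):
N: 0.14·a + 0.18·b = 168.3
P₂O₅: 0.14·a + 0.46·b = 170.24
From row1: a = (168.3 − 0.18·b) / 0.14.
Into row2: 0.14·(168.3 − 0.18·b)/0.14 + 0.46·b = 170.24 → b = 6.92857, a = 1193.2347.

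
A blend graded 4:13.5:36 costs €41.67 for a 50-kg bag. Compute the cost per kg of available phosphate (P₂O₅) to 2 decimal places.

€6.17 per kg P₂O₅

P₂O₅ in bag = 50 × 13.5% = 6.75 kg.
Cost per kg P₂O₅ = €41.67 / 6.75 = €6.1733.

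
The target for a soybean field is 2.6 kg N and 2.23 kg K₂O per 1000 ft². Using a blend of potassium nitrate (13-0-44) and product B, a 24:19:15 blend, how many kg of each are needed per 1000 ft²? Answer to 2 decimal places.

1.69 kg potassium nitrate, 9.92 kg product B

Let a = kg of potassium nitrate, b = kg of product B (per 1000 ft²).
N: 0.13·a + 0.24·b = 2.6
K₂O: 0.44·a + 0.15·b = 2.23
From row1: a = (2.6 − 0.24·b) / 0.13.
Into row2: 0.44·(2.6 − 0.24·b)/0.13 + 0.15·b = 2.23 → b = 9.91986, a = 1.68641.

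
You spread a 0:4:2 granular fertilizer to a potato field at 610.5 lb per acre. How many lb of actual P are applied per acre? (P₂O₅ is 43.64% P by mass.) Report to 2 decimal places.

P₂O₅ per acre = 610.5 × 4% = 24.42 lb.
Elemental P = 24.42 × 0.4364 = 10.6569 lb per acre.

10.66 lb P per acre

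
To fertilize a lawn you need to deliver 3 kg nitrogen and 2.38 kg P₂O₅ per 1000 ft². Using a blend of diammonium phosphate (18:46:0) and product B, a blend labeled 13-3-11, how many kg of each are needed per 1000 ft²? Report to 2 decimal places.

4.03 kg diammonium phosphate, 17.49 kg product B

With a, b = kg per 1000 ft² of diammonium phosphate and product B:
N: 0.18·a + 0.13·b = 3
P₂O₅: 0.46·a + 0.03·b = 2.38
Eliminate b: (row1) − 0.13/0.03·(row2) → -1.81333·a = -7.31333, so a = 4.03309.
Then b = (2.38 − 0.46·4.03309) / 0.03 = 17.4926.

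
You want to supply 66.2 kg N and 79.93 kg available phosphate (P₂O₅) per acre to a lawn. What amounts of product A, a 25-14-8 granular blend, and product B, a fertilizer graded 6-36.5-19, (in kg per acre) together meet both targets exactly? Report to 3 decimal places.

233.762 kg product A, 129.324 kg product B

Per-acre balance (a = product A, b = product B):
N: 0.25·a + 0.06·b = 66.2
P₂O₅: 0.14·a + 0.365·b = 79.93
Eliminate b: (row1) − 0.06/0.365·(row2) → 0.226986·a = 53.0608, so a = 233.7622.
Then b = (79.93 − 0.14·233.7622) / 0.365 = 129.3241.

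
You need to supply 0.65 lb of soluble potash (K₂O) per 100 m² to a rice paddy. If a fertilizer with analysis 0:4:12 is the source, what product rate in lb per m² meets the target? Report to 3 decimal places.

Product per 100 m² = 0.65 / 12% = 5.41667 lb.
Convert to per m²: 5.41667 × 0.01 = 0.0541667 lb.

0.054 lb of product per sq m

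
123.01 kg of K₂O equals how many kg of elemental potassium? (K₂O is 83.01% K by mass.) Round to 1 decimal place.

102.1 kg K

K = 123.01 × 0.8301 = 102.111 kg.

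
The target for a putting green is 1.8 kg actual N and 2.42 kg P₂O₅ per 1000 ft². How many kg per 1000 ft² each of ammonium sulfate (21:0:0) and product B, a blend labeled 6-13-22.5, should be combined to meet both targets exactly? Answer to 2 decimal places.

3.25 kg ammonium sulfate, 18.62 kg product B

With a, b = kg per 1000 ft² of ammonium sulfate and product B:
N: 0.21·a + 0.06·b = 1.8
P₂O₅: 0·a + 0.13·b = 2.42
Solving simultaneously: a = 3.25275, b = 18.6154.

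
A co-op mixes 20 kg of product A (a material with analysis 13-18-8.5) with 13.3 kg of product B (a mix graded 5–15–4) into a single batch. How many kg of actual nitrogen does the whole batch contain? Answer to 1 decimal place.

3.3 kg N

N mass = 13%×20 + 5%×13.3 = 3.265 kg.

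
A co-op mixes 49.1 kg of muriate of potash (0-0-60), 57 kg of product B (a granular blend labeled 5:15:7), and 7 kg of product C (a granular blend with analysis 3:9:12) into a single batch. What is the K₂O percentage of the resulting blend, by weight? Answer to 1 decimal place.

30.3% K₂O

Total mass = 49.1 + 57 + 7 = 113.1 kg.
K₂O mass = 60%×49.1 + 7%×57 + 12%×7 = 34.29 kg.
% K₂O = 34.29 / 113.1 = 30.3183%.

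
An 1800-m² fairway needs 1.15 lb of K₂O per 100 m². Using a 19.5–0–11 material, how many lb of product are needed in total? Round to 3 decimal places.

Product per 100 m² = 1.15 / 11% = 10.4545 lb.
Total product = 10.4545 × 1800 / 100 = 188.1818 lb.

188.182 lb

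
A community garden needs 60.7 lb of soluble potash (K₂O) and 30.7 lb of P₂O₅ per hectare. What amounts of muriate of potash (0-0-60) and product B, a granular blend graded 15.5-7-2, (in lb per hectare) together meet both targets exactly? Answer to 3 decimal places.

86.548 lb muriate of potash, 438.571 lb product B

Per-hectare balance (a = muriate of potash, b = product B):
K₂O: 0.6·a + 0.02·b = 60.7
P₂O₅: 0·a + 0.07·b = 30.7
Solving simultaneously: a = 86.5476, b = 438.5714.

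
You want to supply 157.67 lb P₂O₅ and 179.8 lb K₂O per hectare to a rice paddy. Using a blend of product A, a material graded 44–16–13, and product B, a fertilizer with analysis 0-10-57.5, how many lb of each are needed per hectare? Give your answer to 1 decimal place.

Per-hectare balance (a = product A, b = product B):
P₂O₅: 0.16·a + 0.1·b = 157.67
K₂O: 0.13·a + 0.575·b = 179.8
From row1: a = (157.67 − 0.1·b) / 0.16.
Into row2: 0.13·(157.67 − 0.1·b)/0.16 + 0.575·b = 179.8 → b = 104.695, a = 920.003.

920.0 lb product A, 104.7 lb product B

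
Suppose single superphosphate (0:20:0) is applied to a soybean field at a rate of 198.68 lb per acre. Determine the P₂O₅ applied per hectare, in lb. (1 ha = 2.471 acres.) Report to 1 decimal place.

P₂O₅ per acre = 198.68 × 20% = 39.736 lb.
Convert to per hectare: 39.736 × 2.471 = 98.1877 lb.

98.2 lb P₂O₅ per hectare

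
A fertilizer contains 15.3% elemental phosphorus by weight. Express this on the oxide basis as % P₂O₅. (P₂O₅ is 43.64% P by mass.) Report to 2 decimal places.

35.06% P₂O₅

%P₂O₅ = 15.3 / 0.4364 = 35.0596%.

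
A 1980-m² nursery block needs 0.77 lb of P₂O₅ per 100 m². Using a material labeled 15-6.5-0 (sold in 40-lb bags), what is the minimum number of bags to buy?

Product per 100 m² = 0.77 / 6.5% = 11.8462 lb.
Total product = 11.8462 × 1980 / 100 = 234.554 lb.
Bags = ⌈234.554 / 40⌉ = 6.

6 bags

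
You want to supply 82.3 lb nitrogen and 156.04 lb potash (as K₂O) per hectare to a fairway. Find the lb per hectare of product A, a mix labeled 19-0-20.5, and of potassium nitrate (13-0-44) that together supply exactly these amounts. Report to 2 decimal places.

Let a = lb of product A, b = lb of potassium nitrate (per hectare).
N: 0.19·a + 0.13·b = 82.3
K₂O: 0.205·a + 0.44·b = 156.04
Eliminate b: (row1) − 0.13/0.44·(row2) → 0.129432·a = 36.1973, so a = 279.663.
Then b = (156.04 − 0.205·279.663) / 0.44 = 224.339.

279.66 lb product A, 224.34 lb potassium nitrate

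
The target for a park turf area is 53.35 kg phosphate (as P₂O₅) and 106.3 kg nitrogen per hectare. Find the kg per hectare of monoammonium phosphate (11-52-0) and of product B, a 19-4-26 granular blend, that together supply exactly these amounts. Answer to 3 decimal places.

Let a = kg of monoammonium phosphate, b = kg of product B (per hectare).
P₂O₅: 0.52·a + 0.04·b = 53.35
N: 0.11·a + 0.19·b = 106.3
Eliminate a: (row1) − 0.52/0.11·(row2) → -0.858182·b = -449.159, so b = 523.3845.
Back-substitute: a = (53.35 − 0.04·523.3845) / 0.52 = 62.3358.

62.336 kg monoammonium phosphate, 523.385 kg product B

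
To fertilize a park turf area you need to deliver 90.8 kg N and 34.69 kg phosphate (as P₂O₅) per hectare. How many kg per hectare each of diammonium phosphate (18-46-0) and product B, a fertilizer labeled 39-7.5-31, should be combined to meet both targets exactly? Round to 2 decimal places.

40.50 kg diammonium phosphate, 214.13 kg product B

With a, b = kg per hectare of diammonium phosphate and product B:
N: 0.18·a + 0.39·b = 90.8
P₂O₅: 0.46·a + 0.075·b = 34.69
Solving simultaneously: a = 40.5009, b = 214.128.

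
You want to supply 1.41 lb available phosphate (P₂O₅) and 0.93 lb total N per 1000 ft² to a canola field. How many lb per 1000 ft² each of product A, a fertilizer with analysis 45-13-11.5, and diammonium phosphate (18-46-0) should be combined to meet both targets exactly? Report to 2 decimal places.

Per-1000 ft² balance (a = product A, b = diammonium phosphate):
P₂O₅: 0.13·a + 0.46·b = 1.41
N: 0.45·a + 0.18·b = 0.93
From row1: a = (1.41 − 0.46·b) / 0.13.
Into row2: 0.45·(1.41 − 0.46·b)/0.13 + 0.18·b = 0.93 → b = 2.79739, a = 0.947712.

0.95 lb product A, 2.80 lb diammonium phosphate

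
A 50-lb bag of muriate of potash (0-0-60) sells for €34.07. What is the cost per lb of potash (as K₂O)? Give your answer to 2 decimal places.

K₂O in bag = 50 × 60% = 30 lb.
Cost per lb K₂O = €34.07 / 30 = €1.1357.

€1.14 per lb K₂O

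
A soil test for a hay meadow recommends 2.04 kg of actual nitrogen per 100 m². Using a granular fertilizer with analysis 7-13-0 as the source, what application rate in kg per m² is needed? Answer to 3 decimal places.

0.291 kg of product per sq m

Product per 100 m² = 2.04 / 7% = 29.1429 kg.
Convert to per m²: 29.1429 × 0.01 = 0.291429 kg.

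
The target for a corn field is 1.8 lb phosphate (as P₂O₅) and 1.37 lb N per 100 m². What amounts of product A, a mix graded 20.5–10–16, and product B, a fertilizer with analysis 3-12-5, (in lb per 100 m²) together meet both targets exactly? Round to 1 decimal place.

5.1 lb product A, 10.7 lb product B

Per-100 m² balance (a = product A, b = product B):
P₂O₅: 0.1·a + 0.12·b = 1.8
N: 0.205·a + 0.03·b = 1.37
Solving simultaneously: a = 5.11111, b = 10.7407.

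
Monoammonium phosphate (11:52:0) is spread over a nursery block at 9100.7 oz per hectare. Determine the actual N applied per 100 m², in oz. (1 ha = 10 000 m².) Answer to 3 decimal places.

nitrogen per hectare = 9100.7 × 11% = 1001.08 oz.
Convert to per 100 m²: 1001.08 × 0.01 = 10.0108 oz.

10.011 oz N per hundred sq m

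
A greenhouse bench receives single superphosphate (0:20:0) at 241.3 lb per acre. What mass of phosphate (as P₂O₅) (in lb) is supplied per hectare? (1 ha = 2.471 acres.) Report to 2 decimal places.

119.25 lb P₂O₅ per hectare

P₂O₅ per acre = 241.3 × 20% = 48.26 lb.
Convert to per hectare: 48.26 × 2.471 = 119.2505 lb.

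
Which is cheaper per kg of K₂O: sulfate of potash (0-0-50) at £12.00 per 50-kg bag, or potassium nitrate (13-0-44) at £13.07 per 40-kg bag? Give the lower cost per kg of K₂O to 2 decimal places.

sulfate of potash: K₂O per bag = 50 × 50% = 25 kg; cost = 12.00 / 25 = £0.4800/kg K₂O.
potassium nitrate: K₂O per bag = 40 × 44% = 17.6 kg; cost = 13.07 / 17.6 = £0.7426/kg K₂O.
sulfate of potash is cheaper.

£0.48 per kg K₂O (sulfate of potash)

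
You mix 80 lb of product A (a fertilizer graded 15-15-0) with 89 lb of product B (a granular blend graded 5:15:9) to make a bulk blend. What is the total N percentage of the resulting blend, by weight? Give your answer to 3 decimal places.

Total mass = 80 + 89 = 169 lb.
N mass = 15%×80 + 5%×89 = 16.45 lb.
% N = 16.45 / 169 = 9.73373%.

9.734% N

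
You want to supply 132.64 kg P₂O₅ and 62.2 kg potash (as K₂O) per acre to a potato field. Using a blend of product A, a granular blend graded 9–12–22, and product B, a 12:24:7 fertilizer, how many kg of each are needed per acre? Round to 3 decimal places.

127.099 kg product A, 489.117 kg product B

With a, b = kg per acre of product A and product B:
P₂O₅: 0.12·a + 0.24·b = 132.64
K₂O: 0.22·a + 0.07·b = 62.2
Eliminate a: (row1) − 0.12/0.22·(row2) → 0.201818·b = 98.7127, so b = 489.1171.
Back-substitute: a = (132.64 − 0.24·489.1171) / 0.12 = 127.0991.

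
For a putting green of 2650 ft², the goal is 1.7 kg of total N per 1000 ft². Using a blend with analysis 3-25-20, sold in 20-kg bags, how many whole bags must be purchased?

Product per 1000 ft² = 1.7 / 3% = 56.6667 kg.
Total product = 56.6667 × 2650 / 1000 = 150.167 kg.
Bags = ⌈150.167 / 20⌉ = 8.

8 bags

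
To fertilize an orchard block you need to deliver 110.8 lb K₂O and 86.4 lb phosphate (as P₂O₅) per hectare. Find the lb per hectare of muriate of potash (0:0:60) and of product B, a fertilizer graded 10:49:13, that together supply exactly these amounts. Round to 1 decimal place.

Let a = lb of muriate of potash, b = lb of product B (per hectare).
K₂O: 0.6·a + 0.13·b = 110.8
P₂O₅: 0·a + 0.49·b = 86.4
Solving simultaneously: a = 146.463, b = 176.327.

146.5 lb muriate of potash, 176.3 lb product B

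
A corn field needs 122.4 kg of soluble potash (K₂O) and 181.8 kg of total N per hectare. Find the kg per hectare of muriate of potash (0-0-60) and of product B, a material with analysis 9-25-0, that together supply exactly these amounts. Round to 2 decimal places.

204.00 kg muriate of potash, 2020.00 kg product B

Per-hectare balance (a = muriate of potash, b = product B):
K₂O: 0.6·a + 0·b = 122.4
N: 0·a + 0.09·b = 181.8
Solving simultaneously: a = 204, b = 2020.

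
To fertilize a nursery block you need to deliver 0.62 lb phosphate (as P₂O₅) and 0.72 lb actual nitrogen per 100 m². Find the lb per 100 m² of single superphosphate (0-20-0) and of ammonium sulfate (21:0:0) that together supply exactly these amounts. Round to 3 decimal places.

Per-100 m² balance (a = single superphosphate, b = ammonium sulfate):
P₂O₅: 0.2·a + 0·b = 0.62
N: 0·a + 0.21·b = 0.72
Solving simultaneously: a = 3.1, b = 3.42857.

3.100 lb single superphosphate, 3.429 lb ammonium sulfate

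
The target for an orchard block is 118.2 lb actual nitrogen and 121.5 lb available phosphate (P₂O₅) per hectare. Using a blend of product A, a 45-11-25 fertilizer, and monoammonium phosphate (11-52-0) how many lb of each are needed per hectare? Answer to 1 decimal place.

216.8 lb product A, 187.8 lb monoammonium phosphate

Let a = lb of product A, b = lb of monoammonium phosphate (per hectare).
N: 0.45·a + 0.11·b = 118.2
P₂O₅: 0.11·a + 0.52·b = 121.5
Solving simultaneously: a = 216.76, b = 187.801.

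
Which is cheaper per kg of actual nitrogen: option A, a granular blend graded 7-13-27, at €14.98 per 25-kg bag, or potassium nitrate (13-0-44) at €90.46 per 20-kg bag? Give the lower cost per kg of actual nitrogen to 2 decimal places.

option A: N per bag = 25 × 7% = 1.75 kg; cost = 14.98 / 1.75 = €8.5600/kg N.
potassium nitrate: N per bag = 20 × 13% = 2.6 kg; cost = 90.46 / 2.6 = €34.7923/kg N.
option A is cheaper.

€8.56 per kg N (option A)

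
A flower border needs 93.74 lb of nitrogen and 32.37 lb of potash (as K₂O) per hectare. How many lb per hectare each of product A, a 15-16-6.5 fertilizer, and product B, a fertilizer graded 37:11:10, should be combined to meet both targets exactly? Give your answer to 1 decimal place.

287.6 lb product A, 136.8 lb product B

Let a = lb of product A, b = lb of product B (per hectare).
N: 0.15·a + 0.37·b = 93.74
K₂O: 0.065·a + 0.1·b = 32.37
Eliminate b: (row1) − 0.37/0.1·(row2) → -0.0905·a = -26.029, so a = 287.613.
Then b = (32.37 − 0.065·287.613) / 0.1 = 136.751.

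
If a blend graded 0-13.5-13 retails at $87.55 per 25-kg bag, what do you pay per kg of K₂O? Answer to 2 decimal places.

K₂O in bag = 25 × 13% = 3.25 kg.
Cost per kg K₂O = $87.55 / 3.25 = $26.9385.

$26.94 per kg K₂O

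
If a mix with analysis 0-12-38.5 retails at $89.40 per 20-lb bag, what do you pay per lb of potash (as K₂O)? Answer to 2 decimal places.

$11.61 per lb K₂O

K₂O in bag = 20 × 38.5% = 7.7 lb.
Cost per lb K₂O = $89.40 / 7.7 = $11.6104.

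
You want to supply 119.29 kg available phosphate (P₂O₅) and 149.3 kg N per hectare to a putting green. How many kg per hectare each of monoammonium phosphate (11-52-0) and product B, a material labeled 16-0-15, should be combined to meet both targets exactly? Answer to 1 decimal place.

229.4 kg monoammonium phosphate, 775.4 kg product B

Let a = kg of monoammonium phosphate, b = kg of product B (per hectare).
P₂O₅: 0.52·a + 0·b = 119.29
N: 0.11·a + 0.16·b = 149.3
Eliminate b: (row1) − 0/0.16·(row2) → 0.52·a = 119.29, so a = 229.404.
Then b = (149.3 − 0.11·229.404) / 0.16 = 775.41.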